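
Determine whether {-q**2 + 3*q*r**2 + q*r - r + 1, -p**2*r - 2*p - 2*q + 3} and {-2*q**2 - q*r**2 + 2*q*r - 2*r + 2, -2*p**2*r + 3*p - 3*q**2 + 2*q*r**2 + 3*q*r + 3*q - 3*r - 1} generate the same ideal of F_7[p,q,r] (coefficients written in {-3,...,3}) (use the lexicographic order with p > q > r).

For a fixed monomial order, each ideal has a unique reduced Gröbner basis; comparing bases decides equality.
Buchberger on the first generating set:
f_1 = -q**2 + 3*q*r**2 + q*r - r + 1, LT = q**2.
f_2 = -p**2*r - 2*p - 2*q + 3, LT = p**2*r.

The S-polynomials (S(f_1,f_2)) all reduce to 0 modulo the current basis, so we have a Gröbner basis.
Inter-reduce: drop elements whose leading term is divisible by another's, tail-reduce, and make monic.
Reduced Gröbner basis: {p**2*r + 2*p + 2*q - 3, q**2 - 3*q*r**2 - q*r + r - 1}.

Buchberger on the second generating set:
h_1 = -2*q**2 - q*r**2 + 2*q*r - 2*r + 2, LT = q**2.
h_2 = -2*p**2*r + 3*p - 3*q**2 + 2*q*r**2 + 3*q*r + 3*q - 3*r - 1, LT = p**2*r.

The S-polynomials (S(h_1,h_2)) all reduce to 0 modulo the current basis, so we have a Gröbner basis.
Inter-reduce: drop elements whose leading term is divisible by another's, tail-reduce, and make monic.
Reduced Gröbner basis: {p**2*r + 2*p + 2*q + 2, q**2 - 3*q*r**2 - q*r + r - 1}.

The bases are distinct; the ideals are different.
The choice of monomial ordering does not affect the verdict — as long as both bases are computed under the same ordering, their equality decides ideal equality.

No, the ideals differ.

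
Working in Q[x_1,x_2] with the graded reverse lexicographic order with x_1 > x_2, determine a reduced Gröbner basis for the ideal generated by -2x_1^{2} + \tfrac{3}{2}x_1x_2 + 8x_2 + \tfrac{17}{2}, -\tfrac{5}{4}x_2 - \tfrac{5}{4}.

G = {x_1^{2} + \tfrac{3}{4}x_1 - \tfrac{1}{4}, x_2 + 1}

This is the nonlinear analogue of row-reducing a linear system.

f_1 = -2x_1^{2} + \tfrac{3}{2}x_1x_2 + 8x_2 + \tfrac{17}{2}, LT = x_1^{2}.
f_2 = -\tfrac{5}{4}x_2 - \tfrac{5}{4}, LT = x_2.

The S-polynomials (S(f_1,f_2)) all reduce to 0 modulo the current basis, so we have a Gröbner basis.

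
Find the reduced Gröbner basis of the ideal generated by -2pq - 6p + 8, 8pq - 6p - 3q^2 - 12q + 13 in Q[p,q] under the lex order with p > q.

f_1 = -2pq - 6p + 8, LT = pq.
f_2 = 8pq - 6p - 3q^2 - 12q + 13, LT = pq.

S(f_1,f_2): lcm = pq. S = 15/4p + 3/8q^2 + 3/2q - 45/8.
  reduce S modulo (f_1, f_2):
  remainder 15/4p + 3/8q^2 + 3/2q - 45/8 ≠ 0; add g_3 = 15/4p + 3/8q^2 + 3/2q - 45/8 to the basis.

S(f_1,g_3): lcm = pq. S = 3p - 1/10q^3 - 2/5q^2 + 3/2q - 4.
  reduce S modulo (f_1, f_2, g_3):
  remainder -1/10q^3 - 7/10q^2 + 3/10q + 1/2 ≠ 0; add g_4 = -1/10q^3 - 7/10q^2 + 3/10q + 1/2 to the basis.

The other S-polynomials (S(f_2,g_3), S(f_1,g_4), S(f_2,g_4), S(g_3,g_4)) all reduce to 0 modulo the current basis, so we have a Gröbner basis.
Inter-reduce: drop elements whose leading term is divisible by another's, tail-reduce, and make monic.

G = {p + 1/10q^2 + 2/5q - 3/2, q^3 + 7q^2 - 3q - 5}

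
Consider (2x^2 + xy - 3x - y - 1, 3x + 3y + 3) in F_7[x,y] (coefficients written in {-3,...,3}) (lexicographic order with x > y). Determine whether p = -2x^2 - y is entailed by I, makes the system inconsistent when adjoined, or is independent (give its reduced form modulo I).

-2x^2 - y is independent of I; its normal form modulo I is -2y - 1.

First compute the reduced Gröbner basis of I by Buchberger's algorithm.
f_1 = 2x^2 + xy - 3x - y - 1, LT = x^2.
f_2 = 3x + 3y + 3, LT = x.

S(f_1,f_2): lcm = x^2. S = 3xy + x + 3y + 3.
  leading term xy: subtract (y)·f_2 from 3xy + x + 3y + 3 → x - 3y^2 + 3
  leading term x: subtract (-2)·f_2 from x - 3y^2 + 3 → -3y^2 - y + 2
  leading term y^2: no divisor's leading term divides it; move -3y^2 to the remainder.
  leading term y: no divisor's leading term divides it; move -y to the remainder.
  leading term 1: no divisor's leading term divides it; move 2 to the remainder.
  remainder -3y^2 - y + 2 ≠ 0; add h_3 = -3y^2 - y + 2 to the basis.

The other S-polynomials (S(f_1,h_3), S(f_2,h_3)) all reduce to 0 modulo the current basis, so we have a Gröbner basis.
Inter-reduce: drop elements whose leading term is divisible by another's, tail-reduce, and make monic.
Reduced Gröbner basis: {x + y + 1, y^2 - 2y - 3}.
Label its elements g_1 = x + y + 1, g_2 = y^2 - 2y - 3.

Reduce p = -2x^2 - y modulo G:
  leading term x^2: subtract (-2x)·g_1 from -2x^2 - y → 2xy + 2x - y
  leading term xy: subtract (2y)·g_1 from 2xy + 2x - y → 2x - 2y^2 - 3y
  leading term x: subtract (2)·g_1 from 2x - 2y^2 - 3y → -2y^2 + 2y - 2
  leading term y^2: subtract (-2)·g_2 from -2y^2 + 2y - 2 → -2y - 1
  leading term y: no divisor's leading term divides it; move -2y to the remainder.
  leading term 1: no divisor's leading term divides it; move -1 to the remainder.
  normal form = -2y - 1.
The normal form is nonzero, so p ∉ I. Since p minus its normal form lies in I, I + (p) = I + (r) where r = -2y - 1; decide whether this ideal is the whole ring.
Run Buchberger on G together with r (pairs among the g_i already reduce to 0 since G is a Gröbner basis):
g_1 = x + y + 1, LT = x.
g_2 = y^2 - 2y - 3, LT = y^2.
r = -2y - 1, LT = y.

The S-polynomials (S(g_1,g_2), S(g_1,r), S(g_2,r)) all reduce to 0 modulo the current basis, so we have a Gröbner basis.
Inter-reduce: drop elements whose leading term is divisible by another's, tail-reduce, and make monic.
Reduced Gröbner basis: {x - 3, y - 3}.
The reduced Gröbner basis of I + (p) is {x - 3, y - 3} ≠ {1}, a proper ideal, so the enlarged system stays consistent: p is independent of I, with normal form -2y - 1.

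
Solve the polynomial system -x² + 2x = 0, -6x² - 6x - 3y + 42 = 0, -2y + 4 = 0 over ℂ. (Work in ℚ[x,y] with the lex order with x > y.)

Compute a lex Gröbner basis by Buchberger's algorithm.
f_1 = -x² + 2x, LT = x².
f_2 = -6x² - 6x - 3y + 42, LT = x².
f_3 = -2y + 4, LT = y.

S(f_1,f_2): lcm = x². S = -3x - ½y + 7.
  reduce S modulo (f_1, f_2, f_3):
  remainder -3x + 6 ≠ 0; add h_4 = -3x + 6 to the basis.

The other S-polynomials (S(f_1,f_3), S(f_2,f_3), S(f_1,h_4), S(f_2,h_4), S(f_3,h_4)) all reduce to 0 modulo the current basis, so we have a Gröbner basis.
Inter-reduce: drop elements whose leading term is divisible by another's, tail-reduce, and make monic.
Reduced Gröbner basis: {x - 2, y - 2}.

Elimination: the polynomial y - 2 lies in the elimination ideal for y, so y ∈ {2}. For each such y, the remaining basis elements (now univariate) give the rest of the solution.
  y = 2: the earlier basis element becomes x - 2 = 0, giving x = 2 — point (2, 2).

{(2, 2)}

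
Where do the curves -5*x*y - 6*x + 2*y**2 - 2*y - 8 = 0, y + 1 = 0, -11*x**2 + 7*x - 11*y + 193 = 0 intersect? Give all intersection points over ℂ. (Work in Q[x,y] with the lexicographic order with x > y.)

{(-4, -1)}

Compute a lex Gröbner basis by Buchberger's algorithm.
f_1 = -5*x*y - 6*x + 2*y**2 - 2*y - 8, LT = x*y.
f_2 = y + 1, LT = y.
f_3 = -11*x**2 + 7*x - 11*y + 193, LT = x**2.

S(f_1,f_2): lcm = x*y. S = 1/5*x - 2/5*y**2 + 2/5*y + 8/5.
  leading term x: no divisor's leading term divides it; move 1/5*x to the remainder.
  leading term y**2: subtract (-2/5*y)·f_2 from -2/5*y**2 + 2/5*y + 8/5 → 4/5*y + 8/5
  leading term y: subtract (4/5)·f_2 from 4/5*y + 8/5 → 4/5
  leading term 1: no divisor's leading term divides it; move 4/5 to the remainder.
  remainder 1/5*x + 4/5 ≠ 0; add h_4 = 1/5*x + 4/5 to the basis.

The other S-polynomials (S(f_1,f_3), S(f_2,f_3), S(f_1,h_4), S(f_2,h_4), S(f_3,h_4)) all reduce to 0 modulo the current basis, so we have a Gröbner basis.
Inter-reduce: drop elements whose leading term is divisible by another's, tail-reduce, and make monic.
Reduced Gröbner basis: {x + 4, y + 1}.

Elimination: the polynomial y + 1 lies in the elimination ideal for y, so y ∈ {-1}. For each such y, the remaining basis elements (now univariate) give the rest of the solution.
  y = -1: the earlier basis element becomes x + 4 = 0, giving x = -4 — point (-4, -1).
Substituting each solution back into the original system confirms all equations vanish.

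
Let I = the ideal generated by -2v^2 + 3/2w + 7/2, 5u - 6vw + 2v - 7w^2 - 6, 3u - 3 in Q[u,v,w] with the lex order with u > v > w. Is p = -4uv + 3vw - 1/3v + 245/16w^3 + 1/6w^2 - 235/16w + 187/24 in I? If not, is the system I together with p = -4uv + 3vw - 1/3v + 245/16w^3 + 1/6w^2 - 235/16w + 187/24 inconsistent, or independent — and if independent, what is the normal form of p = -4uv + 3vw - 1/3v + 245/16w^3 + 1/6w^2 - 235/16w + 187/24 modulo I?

-4uv + 3vw - 1/3v + 245/16w^3 + 1/6w^2 - 235/16w + 187/24 lies in I (it reduces to 0).

First compute the reduced Gröbner basis of I by Buchberger's algorithm.
f_1 = -2v^2 + 3/2w + 7/2, LT = v^2.
f_2 = 5u - 6vw + 2v - 7w^2 - 6, LT = u.
f_3 = 3u - 3, LT = u.

S(f_2,f_3): lcm = u. S = -6/5vw + 2/5v - 7/5w^2 - 1/5.
  leading term vw: no divisor's leading term divides it; move -6/5vw to the remainder.
  leading term v: no divisor's leading term divides it; move 2/5v to the remainder.
  leading term w^2: no divisor's leading term divides it; move -7/5w^2 to the remainder.
  leading term 1: no divisor's leading term divides it; move -1/5 to the remainder.
  remainder -6/5vw + 2/5v - 7/5w^2 - 1/5 ≠ 0; add h_4 = -6/5vw + 2/5v - 7/5w^2 - 1/5 to the basis.

S(f_1,h_4): lcm = v^2w. S = 1/3v^2 - 7/6vw^2 - 1/6v - 3/4w^2 - 7/4w.
  leading term v^2: subtract (-1/6)·f_1 from 1/3v^2 - 7/6vw^2 - 1/6v - 3/4w^2 - 7/4w → -7/6vw^2 - 1/6v - 3/4w^2 - 3/2w + 7/12
  leading term vw^2: subtract (35/36w)·h_4 from -7/6vw^2 - 1/6v - 3/4w^2 - 3/2w + 7/12 → -7/18vw - 1/6v + 49/36w^3 - 3/4w^2 - 47/36w + 7/12
  leading term vw: subtract (35/108)·h_4 from -7/18vw - 1/6v + 49/36w^3 - 3/4w^2 - 47/36w + 7/12 → -8/27v + 49/36w^3 - 8/27w^2 - 47/36w + 35/54
  leading term v: no divisor's leading term divides it; move -8/27v to the remainder.
  leading term w^3: no divisor's leading term divides it; move 49/36w^3 to the remainder.
  leading term w^2: no divisor's leading term divides it; move -8/27w^2 to the remainder.
  leading term w: no divisor's leading term divides it; move -47/36w to the remainder.
  leading term 1: no divisor's leading term divides it; move 35/54 to the remainder.
  remainder -8/27v + 49/36w^3 - 8/27w^2 - 47/36w + 35/54 ≠ 0; add h_5 = -8/27v + 49/36w^3 - 8/27w^2 - 47/36w + 35/54 to the basis.

S(f_1,h_5): lcm = v^2. S = 147/32vw^3 - vw^2 - 141/32vw + 35/16v - 3/4w - 7/4.
  leading term vw^3: subtract (-245/64w^2)·h_4 from 147/32vw^3 - vw^2 - 141/32vw + 35/16v - 3/4w - 7/4 → 17/32vw^2 - 141/32vw + 35/16v - 343/64w^4 - 49/64w^2 - 3/4w - 7/4
  leading term vw^2: subtract (-85/192w)·h_4 from 17/32vw^2 - 141/32vw + 35/16v - 343/64w^4 - 49/64w^2 - 3/4w - 7/4 → -203/48vw + 35/16v - 343/64w^4 - 119/192w^3 - 49/64w^2 - 161/192w - 7/4
  leading term vw: subtract (1015/288)·h_4 from -203/48vw + 35/16v - 343/64w^4 - 119/192w^3 - 49/64w^2 - 161/192w - 7/4 → 7/9v - 343/64w^4 - 119/192w^3 + 2401/576w^2 - 161/192w - 301/288
  leading term v: subtract (-21/8)·h_5 from 7/9v - 343/64w^4 - 119/192w^3 + 2401/576w^2 - 161/192w - 301/288 → -343/64w^4 + 189/64w^3 + 217/64w^2 - 273/64w + 21/32
  leading term w^4: no divisor's leading term divides it; move -343/64w^4 to the remainder.
  leading term w^3: no divisor's leading term divides it; move 189/64w^3 to the remainder.
  leading term w^2: no divisor's leading term divides it; move 217/64w^2 to the remainder.
  leading term w: no divisor's leading term divides it; move -273/64w to the remainder.
  leading term 1: no divisor's leading term divides it; move 21/32 to the remainder.
  remainder -343/64w^4 + 189/64w^3 + 217/64w^2 - 273/64w + 21/32 ≠ 0; add h_6 = -343/64w^4 + 189/64w^3 + 217/64w^2 - 273/64w + 21/32 to the basis.

The other S-polynomials (S(f_1,f_2), S(f_1,f_3), S(f_2,h_4), S(f_3,h_4), S(f_2,h_5), S(f_3,h_5), S(h_4,h_5), S(f_1,h_6), S(f_2,h_6), S(f_3,h_6), S(h_4,h_6), S(h_5,h_6)) all reduce to 0 modulo the current basis, so we have a Gröbner basis.
Inter-reduce: drop elements whose leading term is divisible by another's, tail-reduce, and make monic.
Reduced Gröbner basis: {u - 1, v - 147/32w^3 + w^2 + 141/32w - 35/16, w^4 - 27/49w^3 - 31/49w^2 + 39/49w - 6/49}.
Label its elements g_1 = u - 1, g_2 = v - 147/32w^3 + w^2 + 141/32w - 35/16, g_3 = w^4 - 27/49w^3 - 31/49w^2 + 39/49w - 6/49.

Reduce p = -4uv + 3vw - 1/3v + 245/16w^3 + 1/6w^2 - 235/16w + 187/24 modulo G:
  leading term uv: subtract (-4v)·g_1 from -4uv + 3vw - 1/3v + 245/16w^3 + 1/6w^2 - 235/16w + 187/24 → 3vw - 13/3v + 245/16w^3 + 1/6w^2 - 235/16w + 187/24
  leading term vw: subtract (3w)·g_2 from 3vw - 13/3v + 245/16w^3 + 1/6w^2 - 235/16w + 187/24 → -13/3v + 441/32w^4 + 197/16w^3 - 1253/96w^2 - 65/8w + 187/24
  leading term v: subtract (-13/3)·g_2 from -13/3v + 441/32w^4 + 197/16w^3 - 1253/96w^2 - 65/8w + 187/24 → 441/32w^4 - 243/32w^3 - 279/32w^2 + 351/32w - 27/16
  leading term w^4: subtract (441/32)·g_3 from 441/32w^4 - 243/32w^3 - 279/32w^2 + 351/32w - 27/16 → 0
  normal form = 0.
Since the normal form is 0, p ∈ I.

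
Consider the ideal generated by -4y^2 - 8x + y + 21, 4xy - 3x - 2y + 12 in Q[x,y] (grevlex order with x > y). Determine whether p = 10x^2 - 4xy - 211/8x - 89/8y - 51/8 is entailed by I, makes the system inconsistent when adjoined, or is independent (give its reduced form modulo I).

First compute the reduced Gröbner basis of I by Buchberger's algorithm.
f_1 = -4y^2 - 8x + y + 21, LT = y^2.
f_2 = 4xy - 3x - 2y + 12, LT = xy.

S(f_1,f_2): lcm = xy^2. S = 2x^2 + 1/2xy + 1/2y^2 - 21/4x - 3y.
  reduce S modulo (f_1, f_2):
  remainder 2x^2 - 47/8x - 21/8y + 9/8 ≠ 0; add h_3 = 2x^2 - 47/8x - 21/8y + 9/8 to the basis.

The other S-polynomials (S(f_1,h_3), S(f_2,h_3)) all reduce to 0 modulo the current basis, so we have a Gröbner basis.
Inter-reduce: drop elements whose leading term is divisible by another's, tail-reduce, and make monic.
Reduced Gröbner basis: {x^2 - 47/16x - 21/16y + 9/16, xy - 3/4x - 1/2y + 3, y^2 + 2x - 1/4y - 21/4}.
Label its elements g_1 = x^2 - 47/16x - 21/16y + 9/16, g_2 = xy - 3/4x - 1/2y + 3, g_3 = y^2 + 2x - 1/4y - 21/4.

Reduce p = 10x^2 - 4xy - 211/8x - 89/8y - 51/8 modulo G:
  leading term x^2: subtract (10)·g_1 from 10x^2 - 4xy - 211/8x - 89/8y - 51/8 → -4xy + 3x + 2y - 12
  leading term xy: subtract (-4)·g_2 from -4xy + 3x + 2y - 12 → 0
  normal form = 0.
Since the normal form is 0, p ∈ I.

10x^2 - 4xy - 211/8x - 89/8y - 51/8 lies in I (it reduces to 0).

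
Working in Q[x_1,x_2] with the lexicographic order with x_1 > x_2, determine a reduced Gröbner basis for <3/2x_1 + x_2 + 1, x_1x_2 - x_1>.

f_1 = 3/2x_1 + x_2 + 1, LT = x_1.
f_2 = x_1x_2 - x_1, LT = x_1x_2.

S(f_1,f_2): lcm = x_1x_2. S = x_1 + 2/3x_2^2 + 2/3x_2.
  leading term x_1: subtract (2/3)·f_1 from x_1 + 2/3x_2^2 + 2/3x_2 → 2/3x_2^2 - 2/3
  leading term x_2^2: no divisor's leading term divides it; move 2/3x_2^2 to the remainder.
  leading term 1: no divisor's leading term divides it; move -2/3 to the remainder.
  remainder 2/3x_2^2 - 2/3 ≠ 0; add g_3 = 2/3x_2^2 - 2/3 to the basis.

The other S-polynomials (S(f_1,g_3), S(f_2,g_3)) all reduce to 0 modulo the current basis, so we have a Gröbner basis.
Inter-reduce: drop elements whose leading term is divisible by another's, tail-reduce, and make monic.

G = {x_1 + 2/3x_2 + 2/3, x_2^2 - 1}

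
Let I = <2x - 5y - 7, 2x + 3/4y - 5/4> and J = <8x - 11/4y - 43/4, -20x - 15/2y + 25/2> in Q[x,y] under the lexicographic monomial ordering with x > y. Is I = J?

Yes, the ideals are equal.

For a fixed monomial order, each ideal has a unique reduced Gröbner basis; comparing bases decides equality.
Buchberger on the first generating set:
f_1 = 2x - 5y - 7, LT = x.
f_2 = 2x + 3/4y - 5/4, LT = x.

S(f_1,f_2): lcm = x. S = -23/8y - 23/8.
  reduce S modulo (f_1, f_2):
  remainder -23/8y - 23/8 ≠ 0; add g_3 = -23/8y - 23/8 to the basis.

The other S-polynomials (S(f_1,g_3), S(f_2,g_3)) all reduce to 0 modulo the current basis, so we have a Gröbner basis.
Inter-reduce: drop elements whose leading term is divisible by another's, tail-reduce, and make monic.
Reduced Gröbner basis: {x - 1, y + 1}.

Buchberger on the second generating set:
h_1 = 8x - 11/4y - 43/4, LT = x.
h_2 = -20x - 15/2y + 25/2, LT = x.

S(h_1,h_2): lcm = x. S = -23/32y - 23/32.
  reduce S modulo (h_1, h_2):
  remainder -23/32y - 23/32 ≠ 0; add k_3 = -23/32y - 23/32 to the basis.

The other S-polynomials (S(h_1,k_3), S(h_2,k_3)) all reduce to 0 modulo the current basis, so we have a Gröbner basis.
Inter-reduce: drop elements whose leading term is divisible by another's, tail-reduce, and make monic.
Reduced Gröbner basis: {x - 1, y + 1}.

These coincide, so the ideals are equal.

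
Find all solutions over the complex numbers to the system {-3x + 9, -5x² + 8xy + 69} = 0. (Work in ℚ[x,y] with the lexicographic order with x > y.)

Compute a lex Gröbner basis by Buchberger's algorithm.
f_1 = -3x + 9, LT = x.
f_2 = -5x² + 8xy + 69, LT = x².

S(f_1,f_2): lcm = x². S = 8/5xy - 3x + 69/5.
  reduce S modulo (f_1, f_2):
  remainder 24/5y + 24/5 ≠ 0; add h_3 = 24/5y + 24/5 to the basis.

The other S-polynomials (S(f_1,h_3), S(f_2,h_3)) all reduce to 0 modulo the current basis, so we have a Gröbner basis.
Inter-reduce: drop elements whose leading term is divisible by another's, tail-reduce, and make monic.
Reduced Gröbner basis: {x - 3, y + 1}.

The lex basis is triangular: the last element involves only y. Solving y + 1 = 0 gives y ∈ {-1}; substituting each value into the earlier elements determines the remaining variables.
  y = -1: the earlier basis element becomes x - 3 = 0, giving x = 3 — point (3, -1).

{(3, -1)}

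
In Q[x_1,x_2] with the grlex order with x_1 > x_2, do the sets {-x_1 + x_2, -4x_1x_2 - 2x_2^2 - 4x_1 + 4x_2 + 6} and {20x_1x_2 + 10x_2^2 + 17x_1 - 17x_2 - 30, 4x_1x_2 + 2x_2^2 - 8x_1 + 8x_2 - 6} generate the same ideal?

Yes, the ideals are equal.

For a fixed monomial order, each ideal has a unique reduced Gröbner basis; comparing bases decides equality.
Buchberger on the first generating set:
f_1 = -x_1 + x_2, LT = x_1.
f_2 = -4x_1x_2 - 2x_2^2 - 4x_1 + 4x_2 + 6, LT = x_1x_2.

S(f_1,f_2): lcm = x_1x_2. S = -3/2x_2^2 - x_1 + x_2 + 3/2.
  leading term x_2^2: no divisor's leading term divides it; move -3/2x_2^2 to the remainder.
  leading term x_1: subtract (1)·f_1 from -x_1 + x_2 + 3/2 → 3/2
  leading term 1: no divisor's leading term divides it; move 3/2 to the remainder.
  remainder -3/2x_2^2 + 3/2 ≠ 0; add g_3 = -3/2x_2^2 + 3/2 to the basis.

The other S-polynomials (S(f_1,g_3), S(f_2,g_3)) all reduce to 0 modulo the current basis, so we have a Gröbner basis.
Inter-reduce: drop elements whose leading term is divisible by another's, tail-reduce, and make monic.
Reduced Gröbner basis: {x_2^2 - 1, x_1 - x_2}.

Buchberger on the second generating set:
h_1 = 20x_1x_2 + 10x_2^2 + 17x_1 - 17x_2 - 30, LT = x_1x_2.
h_2 = 4x_1x_2 + 2x_2^2 - 8x_1 + 8x_2 - 6, LT = x_1x_2.

S(h_1,h_2): lcm = x_1x_2. S = 57/20x_1 - 57/20x_2.
  leading term x_1: no divisor's leading term divides it; move 57/20x_1 to the remainder.
  leading term x_2: no divisor's leading term divides it; move -57/20x_2 to the remainder.
  remainder 57/20x_1 - 57/20x_2 ≠ 0; add k_3 = 57/20x_1 - 57/20x_2 to the basis.

S(h_1,k_3): lcm = x_1x_2. S = 3/2x_2^2 + 17/20x_1 - 17/20x_2 - 3/2.
  leading term x_2^2: no divisor's leading term divides it; move 3/2x_2^2 to the remainder.
  leading term x_1: subtract (17/57)·k_3 from 17/20x_1 - 17/20x_2 - 3/2 → -3/2
  leading term 1: no divisor's leading term divides it; move -3/2 to the remainder.
  remainder 3/2x_2^2 - 3/2 ≠ 0; add k_4 = 3/2x_2^2 - 3/2 to the basis.

The other S-polynomials (S(h_2,k_3), S(h_1,k_4), S(h_2,k_4), S(k_3,k_4)) all reduce to 0 modulo the current basis, so we have a Gröbner basis.
Inter-reduce: drop elements whose leading term is divisible by another's, tail-reduce, and make monic.
Reduced Gröbner basis: {x_2^2 - 1, x_1 - x_2}.

Same reduced basis, so the two generating sets span the same ideal.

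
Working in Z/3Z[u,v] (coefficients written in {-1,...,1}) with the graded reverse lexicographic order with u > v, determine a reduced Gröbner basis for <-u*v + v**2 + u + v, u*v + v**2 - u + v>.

f_1 = -u*v + v**2 + u + v, LT = u*v.
f_2 = u*v + v**2 - u + v, LT = u*v.

S(f_1,f_2): lcm = u*v. S = v**2 + v.
  reduce S modulo (f_1, f_2):
  remainder v**2 + v ≠ 0; add g_3 = v**2 + v to the basis.

S(f_1,g_3): lcm = u*v**2. S = -v**3 + u*v - v**2.
  reduce S modulo (f_1, f_2, g_3):
  remainder u ≠ 0; add g_4 = u to the basis.

The other S-polynomials (S(f_2,g_3), S(f_1,g_4), S(f_2,g_4), S(g_3,g_4)) all reduce to 0 modulo the current basis, so we have a Gröbner basis.
Inter-reduce: drop elements whose leading term is divisible by another's, tail-reduce, and make monic.

G = {v**2 + v, u}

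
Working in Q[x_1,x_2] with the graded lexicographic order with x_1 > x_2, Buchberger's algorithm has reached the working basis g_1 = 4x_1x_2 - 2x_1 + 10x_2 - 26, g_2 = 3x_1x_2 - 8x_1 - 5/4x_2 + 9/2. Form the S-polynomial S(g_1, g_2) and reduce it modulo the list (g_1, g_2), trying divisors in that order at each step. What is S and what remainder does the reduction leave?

S(g_1, g_2) = 13/6x_1 + 35/12x_2 - 8; remainder on division = 13/6x_1 + 35/12x_2 - 8.

lcm(LM(g_1), LM(g_2)) = x_1x_2.
S = (lcm/LT(g_1))·g_1 − (lcm/LT(g_2))·g_2 = 13/6x_1 + 35/12x_2 - 8.
Reduce S modulo (g_1, g_2) in that order:
  leading term x_1: no divisor's leading term divides it; move 13/6x_1 to the remainder.
  leading term x_2: no divisor's leading term divides it; move 35/12x_2 to the remainder.
  leading term 1: no divisor's leading term divides it; move -8 to the remainder.
The remainder 13/6x_1 + 35/12x_2 - 8 is nonzero, so it would be added as the next basis element.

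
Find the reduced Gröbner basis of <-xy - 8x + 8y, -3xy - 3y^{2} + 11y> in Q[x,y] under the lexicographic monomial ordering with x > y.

G = {x - \tfrac{1}{8}y^{2} - \tfrac{13}{24}y, y^{3} + \tfrac{37}{3}y^{2} - \tfrac{88}{3}y}

f_1 = -xy - 8x + 8y, LT = xy.
f_2 = -3xy - 3y^{2} + 11y, LT = xy.

S(f_1,f_2): lcm = xy. S = 8x - y^{2} - \tfrac{13}{3}y.
  leading term x: no divisor's leading term divides it; move 8x to the remainder.
  leading term y^{2}: no divisor's leading term divides it; move -y^{2} to the remainder.
  leading term y: no divisor's leading term divides it; move -\tfrac{13}{3}y to the remainder.
  remainder 8x - y^{2} - \tfrac{13}{3}y ≠ 0; add g_3 = 8x - y^{2} - \tfrac{13}{3}y to the basis.

S(f_1,g_3): lcm = xy. S = 8x + \tfrac{1}{8}y^{3} + \tfrac{13}{24}y^{2} - 8y.
  leading term x: subtract (1)·g_3 from 8x + \tfrac{1}{8}y^{3} + \tfrac{13}{24}y^{2} - 8y → \tfrac{1}{8}y^{3} + \tfrac{37}{24}y^{2} - \tfrac{11}{3}y
  leading term y^{3}: no divisor's leading term divides it; move \tfrac{1}{8}y^{3} to the remainder.
  leading term y^{2}: no divisor's leading term divides it; move \tfrac{37}{24}y^{2} to the remainder.
  leading term y: no divisor's leading term divides it; move -\tfrac{11}{3}y to the remainder.
  remainder \tfrac{1}{8}y^{3} + \tfrac{37}{24}y^{2} - \tfrac{11}{3}y ≠ 0; add g_4 = \tfrac{1}{8}y^{3} + \tfrac{37}{24}y^{2} - \tfrac{11}{3}y to the basis.

The other S-polynomials (S(f_2,g_3), S(f_1,g_4), S(f_2,g_4), S(g_3,g_4)) all reduce to 0 modulo the current basis, so we have a Gröbner basis.
Inter-reduce: drop elements whose leading term is divisible by another's, tail-reduce, and make monic.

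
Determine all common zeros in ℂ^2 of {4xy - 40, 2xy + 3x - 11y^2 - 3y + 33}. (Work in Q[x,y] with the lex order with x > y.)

Compute a lex Gröbner basis by Buchberger's algorithm.
f_1 = 4xy - 40, LT = xy.
f_2 = 2xy + 3x - 11y^2 - 3y + 33, LT = xy.

S(f_1,f_2): lcm = xy. S = -3/2x + 11/2y^2 + 3/2y - 53/2.
  leading term x: no divisor's leading term divides it; move -3/2x to the remainder.
  leading term y^2: no divisor's leading term divides it; move 11/2y^2 to the remainder.
  leading term y: no divisor's leading term divides it; move 3/2y to the remainder.
  leading term 1: no divisor's leading term divides it; move -53/2 to the remainder.
  remainder -3/2x + 11/2y^2 + 3/2y - 53/2 ≠ 0; add h_3 = -3/2x + 11/2y^2 + 3/2y - 53/2 to the basis.

S(f_1,h_3): lcm = xy. S = 11/3y^3 + y^2 - 53/3y - 10.
  leading term y^3: no divisor's leading term divides it; move 11/3y^3 to the remainder.
  leading term y^2: no divisor's leading term divides it; move y^2 to the remainder.
  leading term y: no divisor's leading term divides it; move -53/3y to the remainder.
  leading term 1: no divisor's leading term divides it; move -10 to the remainder.
  remainder 11/3y^3 + y^2 - 53/3y - 10 ≠ 0; add h_4 = 11/3y^3 + y^2 - 53/3y - 10 to the basis.

The other S-polynomials (S(f_2,h_3), S(f_1,h_4), S(f_2,h_4), S(h_3,h_4)) all reduce to 0 modulo the current basis, so we have a Gröbner basis.
Inter-reduce: drop elements whose leading term is divisible by another's, tail-reduce, and make monic.
Reduced Gröbner basis: {x - 11/3y^2 - y + 53/3, y^3 + 3/11y^2 - 53/11y - 30/11}.

A lex Gröbner basis eliminates variables successively. Here y^3 + 3/11y^2 - 53/11y - 30/11 depends only on y, with roots {-2, 19/22 - sqrt(1021)/22, 19/22 + sqrt(1021)/22}; lifting each root through the earlier basis elements recovers the full solutions.
  y = -2: the earlier basis element becomes x + 5 = 0, giving x = -5 — point (-5, -2).
  y = 19/22 - sqrt(1021)/22: the earlier basis element becomes x + 19/3 + sqrt(1021)/3 = 0, giving x = -sqrt(1021)/3 - 19/3 — point (-sqrt(1021)/3 - 19/3, 19/22 - sqrt(1021)/22).
  y = 19/22 + sqrt(1021)/22: the earlier basis element becomes x - sqrt(1021)/3 + 19/3 = 0, giving x = -19/3 + sqrt(1021)/3 — point (-19/3 + sqrt(1021)/3, 19/22 + sqrt(1021)/22).

{(-5, -2), (-sqrt(1021)/3 - 19/3, 19/22 - sqrt(1021)/22), (-19/3 + sqrt(1021)/3, 19/22 + sqrt(1021)/22)}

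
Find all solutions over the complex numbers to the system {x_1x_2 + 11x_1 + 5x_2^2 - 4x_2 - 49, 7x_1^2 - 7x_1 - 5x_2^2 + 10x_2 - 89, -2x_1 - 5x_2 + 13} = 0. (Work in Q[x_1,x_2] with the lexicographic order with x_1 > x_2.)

Compute a lex Gröbner basis by Buchberger's algorithm.
f_1 = x_1x_2 + 11x_1 + 5x_2^2 - 4x_2 - 49, LT = x_1x_2.
f_2 = 7x_1^2 - 7x_1 - 5x_2^2 + 10x_2 - 89, LT = x_1^2.
f_3 = -2x_1 - 5x_2 + 13, LT = x_1.

S(f_1,f_2): lcm = x_1^2x_2. S = 11x_1^2 + 5x_1x_2^2 - 3x_1x_2 - 49x_1 + 5/7x_2^3 - 10/7x_2^2 + 89/7x_2.
  leading term x_1^2: subtract (11/7)·f_2 from 11x_1^2 + 5x_1x_2^2 - 3x_1x_2 - 49x_1 + 5/7x_2^3 - 10/7x_2^2 + 89/7x_2 → 5x_1x_2^2 - 3x_1x_2 - 38x_1 + 5/7x_2^3 + 45/7x_2^2 - 3x_2 + 979/7
  leading term x_1x_2^2: subtract (5x_2)·f_1 from 5x_1x_2^2 - 3x_1x_2 - 38x_1 + 5/7x_2^3 + 45/7x_2^2 - 3x_2 + 979/7 → -58x_1x_2 - 38x_1 - 170/7x_2^3 + 185/7x_2^2 + 242x_2 + 979/7
  leading term x_1x_2: subtract (-58)·f_1 from -58x_1x_2 - 38x_1 - 170/7x_2^3 + 185/7x_2^2 + 242x_2 + 979/7 → 600x_1 - 170/7x_2^3 + 2215/7x_2^2 + 10x_2 - 18915/7
  leading term x_1: subtract (-300)·f_3 from 600x_1 - 170/7x_2^3 + 2215/7x_2^2 + 10x_2 - 18915/7 → -170/7x_2^3 + 2215/7x_2^2 - 1490x_2 + 8385/7
  leading term x_2^3: no divisor's leading term divides it; move -170/7x_2^3 to the remainder.
  leading term x_2^2: no divisor's leading term divides it; move 2215/7x_2^2 to the remainder.
  leading term x_2: no divisor's leading term divides it; move -1490x_2 to the remainder.
  leading term 1: no divisor's leading term divides it; move 8385/7 to the remainder.
  remainder -170/7x_2^3 + 2215/7x_2^2 - 1490x_2 + 8385/7 ≠ 0; add h_4 = -170/7x_2^3 + 2215/7x_2^2 - 1490x_2 + 8385/7 to the basis.

S(f_1,f_3): lcm = x_1x_2. S = 11x_1 + 5/2x_2^2 + 5/2x_2 - 49.
  leading term x_1: subtract (-11/2)·f_3 from 11x_1 + 5/2x_2^2 + 5/2x_2 - 49 → 5/2x_2^2 - 25x_2 + 45/2
  leading term x_2^2: no divisor's leading term divides it; move 5/2x_2^2 to the remainder.
  leading term x_2: no divisor's leading term divides it; move -25x_2 to the remainder.
  leading term 1: no divisor's leading term divides it; move 45/2 to the remainder.
  remainder 5/2x_2^2 - 25x_2 + 45/2 ≠ 0; add h_5 = 5/2x_2^2 - 25x_2 + 45/2 to the basis.

S(f_2,f_3): lcm = x_1^2. S = -5/2x_1x_2 + 11/2x_1 - 5/7x_2^2 + 10/7x_2 - 89/7.
  leading term x_1x_2: subtract (-5/2)·f_1 from -5/2x_1x_2 + 11/2x_1 - 5/7x_2^2 + 10/7x_2 - 89/7 → 33x_1 + 165/14x_2^2 - 60/7x_2 - 1893/14
  leading term x_1: subtract (-33/2)·f_3 from 33x_1 + 165/14x_2^2 - 60/7x_2 - 1893/14 → 165/14x_2^2 - 1275/14x_2 + 555/7
  leading term x_2^2: subtract (33/7)·h_5 from 165/14x_2^2 - 1275/14x_2 + 555/7 → 375/14x_2 - 375/14
  leading term x_2: no divisor's leading term divides it; move 375/14x_2 to the remainder.
  leading term 1: no divisor's leading term divides it; move -375/14 to the remainder.
  remainder 375/14x_2 - 375/14 ≠ 0; add h_6 = 375/14x_2 - 375/14 to the basis.

S(f_1,h_4): lcm = x_1x_2^3. S = 817/34x_1x_2^2 - 1043/17x_1x_2 + 1677/34x_1 + 5x_2^4 - 4x_2^3 - 49x_2^2.
  leading term x_1x_2^2: subtract (817/34x_2)·f_1 from 817/34x_1x_2^2 - 1043/17x_1x_2 + 1677/34x_1 + 5x_2^4 - 4x_2^3 - 49x_2^2 → -11073/34x_1x_2 + 1677/34x_1 + 5x_2^4 - 4221/34x_2^3 + 801/17x_2^2 + 40033/34x_2
  leading term x_1x_2: subtract (-11073/34)·f_1 from -11073/34x_1x_2 + 1677/34x_1 + 5x_2^4 - 4221/34x_2^3 + 801/17x_2^2 + 40033/34x_2 → 61740/17x_1 + 5x_2^4 - 4221/34x_2^3 + 3351/2x_2^2 - 4259/34x_2 - 542577/34
  leading term x_1: subtract (-30870/17)·f_3 from 61740/17x_1 + 5x_2^4 - 4221/34x_2^3 + 3351/2x_2^2 - 4259/34x_2 - 542577/34 → 5x_2^4 - 4221/34x_2^3 + 3351/2x_2^2 - 312959/34x_2 + 260043/34
  leading term x_2^4: subtract (-7/34x_2)·h_4 from 5x_2^4 - 4221/34x_2^3 + 3351/2x_2^2 - 312959/34x_2 + 260043/34 → -59x_2^3 + 46537/34x_2^2 - 152287/17x_2 + 260043/34
  leading term x_2^3: subtract (413/170)·h_4 from -59x_2^3 + 46537/34x_2^2 - 152287/17x_2 + 260043/34 → 600x_2^2 - 90750/17x_2 + 80550/17
  leading term x_2^2: subtract (240)·h_5 from 600x_2^2 - 90750/17x_2 + 80550/17 → 11250/17x_2 - 11250/17
  leading term x_2: subtract (420/17)·h_6 from 11250/17x_2 - 11250/17 → 0
  remainder 0.

S(f_2,h_4): leading monomials are coprime, so the S-polynomial reduces to 0 (Buchberger's first criterion).
S(f_3,h_4): leading monomials are coprime, so the S-polynomial reduces to 0 (Buchberger's first criterion).
S(f_1,h_5): lcm = x_1x_2^2. S = 21x_1x_2 - 9x_1 + 5x_2^3 - 4x_2^2 - 49x_2.
  leading term x_1x_2: subtract (21)·f_1 from 21x_1x_2 - 9x_1 + 5x_2^3 - 4x_2^2 - 49x_2 → -240x_1 + 5x_2^3 - 109x_2^2 + 35x_2 + 1029
  leading term x_1: subtract (120)·f_3 from -240x_1 + 5x_2^3 - 109x_2^2 + 35x_2 + 1029 → 5x_2^3 - 109x_2^2 + 635x_2 - 531
  leading term x_2^3: subtract (-7/34)·h_4 from 5x_2^3 - 109x_2^2 + 635x_2 - 531 → -1491/34x_2^2 + 5580/17x_2 - 9669/34
  leading term x_2^2: subtract (-1491/85)·h_5 from -1491/34x_2^2 + 5580/17x_2 - 9669/34 → -1875/17x_2 + 1875/17
  leading term x_2: subtract (-70/17)·h_6 from -1875/17x_2 + 1875/17 → 0
  remainder 0.

S(f_2,h_5): leading monomials are coprime, so the S-polynomial reduces to 0 (Buchberger's first criterion).
S(f_3,h_5): leading monomials are coprime, so the S-polynomial reduces to 0 (Buchberger's first criterion).
S(h_4,h_5): lcm = x_2^3. S = -103/34x_2^2 + 890/17x_2 - 1677/34.
  leading term x_2^2: subtract (-103/85)·h_5 from -103/34x_2^2 + 890/17x_2 - 1677/34 → 375/17x_2 - 375/17
  leading term x_2: subtract (14/17)·h_6 from 375/17x_2 - 375/17 → 0
  remainder 0.

S(f_1,h_6): lcm = x_1x_2. S = 12x_1 + 5x_2^2 - 4x_2 - 49.
  leading term x_1: subtract (-6)·f_3 from 12x_1 + 5x_2^2 - 4x_2 - 49 → 5x_2^2 - 34x_2 + 29
  leading term x_2^2: subtract (2)·h_5 from 5x_2^2 - 34x_2 + 29 → 16x_2 - 16
  leading term x_2: subtract (224/375)·h_6 from 16x_2 - 16 → 0
  remainder 0.

S(f_2,h_6): leading monomials are coprime, so the S-polynomial reduces to 0 (Buchberger's first criterion).
S(f_3,h_6): leading monomials are coprime, so the S-polynomial reduces to 0 (Buchberger's first criterion).
S(h_4,h_6): lcm = x_2^3. S = -409/34x_2^2 + 1043/17x_2 - 1677/34.
  leading term x_2^2: subtract (-409/85)·h_5 from -409/34x_2^2 + 1043/17x_2 - 1677/34 → -1002/17x_2 + 1002/17
  leading term x_2: subtract (-4676/2125)·h_6 from -1002/17x_2 + 1002/17 → 0
  remainder 0.

S(h_5,h_6): lcm = x_2^2. S = -9x_2 + 9.
  leading term x_2: subtract (-42/125)·h_6 from -9x_2 + 9 → 0
  remainder 0.

Every S-polynomial of the final basis reduces to 0, so we have a Gröbner basis.
Inter-reduce: drop elements whose leading term is divisible by another's, tail-reduce, and make monic.
Reduced Gröbner basis: {x_1 - 4, x_2 - 1}.

Elimination: the polynomial x_2 - 1 lies in the elimination ideal for x_2, so x_2 ∈ {1}. For each such x_2, the remaining basis elements (now univariate) give the rest of the solution.
  x_2 = 1: the earlier basis element becomes x_1 - 4 = 0, giving x_1 = 4 — point (4, 1).

{(4, 1)}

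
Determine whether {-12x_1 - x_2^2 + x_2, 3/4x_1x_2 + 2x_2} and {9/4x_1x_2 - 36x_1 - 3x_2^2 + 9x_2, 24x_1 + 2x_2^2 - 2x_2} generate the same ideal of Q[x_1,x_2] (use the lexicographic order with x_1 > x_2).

Yes, the ideals are equal.

Equality of ideals is decidable: compute both reduced Gröbner bases (unique for the ordering) and check whether they agree.
Buchberger on the first generating set:
f_1 = -12x_1 - x_2^2 + x_2, LT = x_1.
f_2 = 3/4x_1x_2 + 2x_2, LT = x_1x_2.

S(f_1,f_2): lcm = x_1x_2. S = 1/12x_2^3 - 1/12x_2^2 - 8/3x_2.
  leading term x_2^3: no divisor's leading term divides it; move 1/12x_2^3 to the remainder.
  leading term x_2^2: no divisor's leading term divides it; move -1/12x_2^2 to the remainder.
  leading term x_2: no divisor's leading term divides it; move -8/3x_2 to the remainder.
  remainder 1/12x_2^3 - 1/12x_2^2 - 8/3x_2 ≠ 0; add g_3 = 1/12x_2^3 - 1/12x_2^2 - 8/3x_2 to the basis.

The other S-polynomials (S(f_1,g_3), S(f_2,g_3)) all reduce to 0 modulo the current basis, so we have a Gröbner basis.
Inter-reduce: drop elements whose leading term is divisible by another's, tail-reduce, and make monic.
Reduced Gröbner basis: {x_1 + 1/12x_2^2 - 1/12x_2, x_2^3 - x_2^2 - 32x_2}.

Buchberger on the second generating set:
h_1 = 9/4x_1x_2 - 36x_1 - 3x_2^2 + 9x_2, LT = x_1x_2.
h_2 = 24x_1 + 2x_2^2 - 2x_2, LT = x_1.

S(h_1,h_2): lcm = x_1x_2. S = -16x_1 - 1/12x_2^3 - 5/4x_2^2 + 4x_2.
  leading term x_1: subtract (-2/3)·h_2 from -16x_1 - 1/12x_2^3 - 5/4x_2^2 + 4x_2 → -1/12x_2^3 + 1/12x_2^2 + 8/3x_2
  leading term x_2^3: no divisor's leading term divides it; move -1/12x_2^3 to the remainder.
  leading term x_2^2: no divisor's leading term divides it; move 1/12x_2^2 to the remainder.
  leading term x_2: no divisor's leading term divides it; move 8/3x_2 to the remainder.
  remainder -1/12x_2^3 + 1/12x_2^2 + 8/3x_2 ≠ 0; add k_3 = -1/12x_2^3 + 1/12x_2^2 + 8/3x_2 to the basis.

The other S-polynomials (S(h_1,k_3), S(h_2,k_3)) all reduce to 0 modulo the current basis, so we have a Gröbner basis.
Inter-reduce: drop elements whose leading term is divisible by another's, tail-reduce, and make monic.
Reduced Gröbner basis: {x_1 + 1/12x_2^2 - 1/12x_2, x_2^3 - x_2^2 - 32x_2}.

These coincide, so the ideals are equal.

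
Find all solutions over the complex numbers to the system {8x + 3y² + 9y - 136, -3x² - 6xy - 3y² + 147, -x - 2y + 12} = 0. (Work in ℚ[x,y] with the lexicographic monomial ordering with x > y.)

Compute a lex Gröbner basis by Buchberger's algorithm.
f_1 = 8x + 3y² + 9y - 136, LT = x.
f_2 = -3x² - 6xy - 3y² + 147, LT = x².
f_3 = -x - 2y + 12, LT = x.

S(f_1,f_2): lcm = x². S = ⅜xy² - ⅞xy - 17x - y² + 49.
  leading term xy²: subtract (3/64y²)·f_1 from ⅜xy² - ⅞xy - 17x - y² + 49 → -⅞xy - 17x - 9/64y⁴ - 27/64y³ + 43/8y² + 49
  leading term xy: subtract (-7/64y)·f_1 from -⅞xy - 17x - 9/64y⁴ - 27/64y³ + 43/8y² + 49 → -17x - 9/64y⁴ - 3/32y³ + 407/64y² - 119/8y + 49
  leading term x: subtract (-17/8)·f_1 from -17x - 9/64y⁴ - 3/32y³ + 407/64y² - 119/8y + 49 → -9/64y⁴ - 3/32y³ + 815/64y² + 17/4y - 240
  leading term y⁴: no divisor's leading term divides it; move -9/64y⁴ to the remainder.
  leading term y³: no divisor's leading term divides it; move -3/32y³ to the remainder.
  leading term y²: no divisor's leading term divides it; move 815/64y² to the remainder.
  leading term y: no divisor's leading term divides it; move 17/4y to the remainder.
  leading term 1: no divisor's leading term divides it; move -240 to the remainder.
  remainder -9/64y⁴ - 3/32y³ + 815/64y² + 17/4y - 240 ≠ 0; add h_4 = -9/64y⁴ - 3/32y³ + 815/64y² + 17/4y - 240 to the basis.

S(f_1,f_3): lcm = x. S = ⅜y² - ⅞y - 5.
  leading term y²: no divisor's leading term divides it; move ⅜y² to the remainder.
  leading term y: no divisor's leading term divides it; move -⅞y to the remainder.
  leading term 1: no divisor's leading term divides it; move -5 to the remainder.
  remainder ⅜y² - ⅞y - 5 ≠ 0; add h_5 = ⅜y² - ⅞y - 5 to the basis.

S(f_2,f_3): lcm = x². S = 12x + y² - 49.
  leading term x: subtract (3/2)·f_1 from 12x + y² - 49 → -7/2y² - 27/2y + 155
  leading term y²: subtract (-28/3)·h_5 from -7/2y² - 27/2y + 155 → -65/3y + 325/3
  leading term y: no divisor's leading term divides it; move -65/3y to the remainder.
  leading term 1: no divisor's leading term divides it; move 325/3 to the remainder.
  remainder -65/3y + 325/3 ≠ 0; add h_6 = -65/3y + 325/3 to the basis.

The other S-polynomials (S(f_1,h_4), S(f_2,h_4), S(f_3,h_4), S(f_1,h_5), S(f_2,h_5), S(f_3,h_5), S(h_4,h_5), S(f_1,h_6), S(f_2,h_6), S(f_3,h_6), S(h_4,h_6), S(h_5,h_6)) all reduce to 0 modulo the current basis, so we have a Gröbner basis.
Inter-reduce: drop elements whose leading term is divisible by another's, tail-reduce, and make monic.
Reduced Gröbner basis: {x - 2, y - 5}.

A lex Gröbner basis eliminates variables successively. Here y - 5 depends only on y, with roots {5}; lifting each root through the earlier basis elements recovers the full solutions.
  y = 5: the earlier basis element becomes x - 2 = 0, giving x = 2 — point (2, 5).

{(2, 5)}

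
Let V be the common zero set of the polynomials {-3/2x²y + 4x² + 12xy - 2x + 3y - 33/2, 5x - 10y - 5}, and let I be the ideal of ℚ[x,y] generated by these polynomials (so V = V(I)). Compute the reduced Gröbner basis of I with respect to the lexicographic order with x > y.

G = {x - 2y - 1, y³ - 17/3y² - 17/4y + 29/12}

f_1 = -3/2x²y + 4x² + 12xy - 2x + 3y - 33/2, LT = x²y.
f_2 = 5x - 10y - 5, LT = x.

S(f_1,f_2): lcm = x²y. S = -8/3x² + 2xy² - 7xy + 4/3x - 2y + 11.
  leading term x²: subtract (-8/15x)·f_2 from -8/3x² + 2xy² - 7xy + 4/3x - 2y + 11 → 2xy² - 37/3xy - 4/3x - 2y + 11
  leading term xy²: subtract (⅖y²)·f_2 from 2xy² - 37/3xy - 4/3x - 2y + 11 → -37/3xy - 4/3x + 4y³ + 2y² - 2y + 11
  leading term xy: subtract (-37/15y)·f_2 from -37/3xy - 4/3x + 4y³ + 2y² - 2y + 11 → -4/3x + 4y³ - 68/3y² - 43/3y + 11
  leading term x: subtract (-4/15)·f_2 from -4/3x + 4y³ - 68/3y² - 43/3y + 11 → 4y³ - 68/3y² - 17y + 29/3
  leading term y³: no divisor's leading term divides it; move 4y³ to the remainder.
  leading term y²: no divisor's leading term divides it; move -68/3y² to the remainder.
  leading term y: no divisor's leading term divides it; move -17y to the remainder.
  leading term 1: no divisor's leading term divides it; move 29/3 to the remainder.
  remainder 4y³ - 68/3y² - 17y + 29/3 ≠ 0; add g_3 = 4y³ - 68/3y² - 17y + 29/3 to the basis.

The other S-polynomials (S(f_1,g_3), S(f_2,g_3)) all reduce to 0 modulo the current basis, so we have a Gröbner basis.
Inter-reduce: drop elements whose leading term is divisible by another's, tail-reduce, and make monic.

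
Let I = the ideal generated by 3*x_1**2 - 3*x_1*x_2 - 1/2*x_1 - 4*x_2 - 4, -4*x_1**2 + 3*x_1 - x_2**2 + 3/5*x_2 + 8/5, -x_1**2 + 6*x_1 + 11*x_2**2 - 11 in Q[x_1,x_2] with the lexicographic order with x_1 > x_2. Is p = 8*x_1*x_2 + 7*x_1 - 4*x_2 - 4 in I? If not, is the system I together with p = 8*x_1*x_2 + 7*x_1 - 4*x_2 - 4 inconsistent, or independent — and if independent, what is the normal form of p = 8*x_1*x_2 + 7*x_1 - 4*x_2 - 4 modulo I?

8*x_1*x_2 + 7*x_1 - 4*x_2 - 4 lies in I (it reduces to 0).

First compute the reduced Gröbner basis of I by Buchberger's algorithm.
f_1 = 3*x_1**2 - 3*x_1*x_2 - 1/2*x_1 - 4*x_2 - 4, LT = x_1**2.
f_2 = -4*x_1**2 + 3*x_1 - x_2**2 + 3/5*x_2 + 8/5, LT = x_1**2.
f_3 = -x_1**2 + 6*x_1 + 11*x_2**2 - 11, LT = x_1**2.

S(f_1,f_2): lcm = x_1**2. S = -x_1*x_2 + 7/12*x_1 - 1/4*x_2**2 - 71/60*x_2 - 14/15.
  reduce S modulo (f_1, f_2, f_3):
  remainder -x_1*x_2 + 7/12*x_1 - 1/4*x_2**2 - 71/60*x_2 - 14/15 ≠ 0; add h_4 = -x_1*x_2 + 7/12*x_1 - 1/4*x_2**2 - 71/60*x_2 - 14/15 to the basis.

S(f_1,f_3): lcm = x_1**2. S = -x_1*x_2 + 35/6*x_1 + 11*x_2**2 - 4/3*x_2 - 37/3.
  reduce S modulo (f_1, f_2, f_3, h_4):
  remainder 21/4*x_1 + 45/4*x_2**2 - 3/20*x_2 - 57/5 ≠ 0; add h_5 = 21/4*x_1 + 45/4*x_2**2 - 3/20*x_2 - 57/5 to the basis.

S(f_1,h_4): lcm = x_1**2*x_2. S = 7/12*x_1**2 - 5/4*x_1*x_2**2 - 27/20*x_1*x_2 - 14/15*x_1 - 4/3*x_2**2 - 4/3*x_2.
  reduce S modulo (f_1, f_2, f_3, h_4, h_5):
  remainder 5/16*x_2**3 + 669/160*x_2**2 + 16793/7200*x_2 - 5531/3600 ≠ 0; add h_6 = 5/16*x_2**3 + 669/160*x_2**2 + 16793/7200*x_2 - 5531/3600 to the basis.

S(f_3,h_4): lcm = x_1**2*x_2. S = 7/12*x_1**2 - 1/4*x_1*x_2**2 - 431/60*x_1*x_2 - 14/15*x_1 - 11*x_2**3 + 11*x_2.
  reduce S modulo (f_1, f_2, f_3, h_4, h_5, h_6):
  remainder 3171/20*x_2**2 + 10149/100*x_2 - 2853/50 ≠ 0; add h_7 = 3171/20*x_2**2 + 10149/100*x_2 - 2853/50 to the basis.

S(f_1,h_5): lcm = x_1**2. S = -15/7*x_1*x_2**2 - 34/35*x_1*x_2 + 421/210*x_1 - 4/3*x_2 - 4/3.
  reduce S modulo (f_1, f_2, f_3, h_4, h_5, h_6, h_7):
  remainder 11262266/3884475*x_2 + 11262266/3884475 ≠ 0; add h_8 = 11262266/3884475*x_2 + 11262266/3884475 to the basis.

The other S-polynomials (S(f_2,f_3), S(f_2,h_4), S(f_2,h_5), S(f_3,h_5), S(h_4,h_5), S(f_1,h_6), S(f_2,h_6), S(f_3,h_6), S(h_4,h_6), S(h_5,h_6), S(f_1,h_7), S(f_2,h_7), S(f_3,h_7), S(h_4,h_7), S(h_5,h_7), S(h_6,h_7), S(f_1,h_8), S(f_2,h_8), S(f_3,h_8), S(h_4,h_8), S(h_5,h_8), S(h_6,h_8), S(h_7,h_8)) all reduce to 0 modulo the current basis, so we have a Gröbner basis.
Inter-reduce: drop elements whose leading term is divisible by another's, tail-reduce, and make monic.
Reduced Gröbner basis: {x_1, x_2 + 1}.
Label its elements g_1 = x_1, g_2 = x_2 + 1.

Reduce p = 8*x_1*x_2 + 7*x_1 - 4*x_2 - 4 modulo G:
  leading term x_1*x_2: subtract (8*x_2)·g_1 from 8*x_1*x_2 + 7*x_1 - 4*x_2 - 4 → 7*x_1 - 4*x_2 - 4
  leading term x_1: subtract (7)·g_1 from 7*x_1 - 4*x_2 - 4 → -4*x_2 - 4
  leading term x_2: subtract (-4)·g_2 from -4*x_2 - 4 → 0
  normal form = 0.
Since the normal form is 0, p ∈ I.

Ideal membership is decidable via reduction modulo a Gröbner basis.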